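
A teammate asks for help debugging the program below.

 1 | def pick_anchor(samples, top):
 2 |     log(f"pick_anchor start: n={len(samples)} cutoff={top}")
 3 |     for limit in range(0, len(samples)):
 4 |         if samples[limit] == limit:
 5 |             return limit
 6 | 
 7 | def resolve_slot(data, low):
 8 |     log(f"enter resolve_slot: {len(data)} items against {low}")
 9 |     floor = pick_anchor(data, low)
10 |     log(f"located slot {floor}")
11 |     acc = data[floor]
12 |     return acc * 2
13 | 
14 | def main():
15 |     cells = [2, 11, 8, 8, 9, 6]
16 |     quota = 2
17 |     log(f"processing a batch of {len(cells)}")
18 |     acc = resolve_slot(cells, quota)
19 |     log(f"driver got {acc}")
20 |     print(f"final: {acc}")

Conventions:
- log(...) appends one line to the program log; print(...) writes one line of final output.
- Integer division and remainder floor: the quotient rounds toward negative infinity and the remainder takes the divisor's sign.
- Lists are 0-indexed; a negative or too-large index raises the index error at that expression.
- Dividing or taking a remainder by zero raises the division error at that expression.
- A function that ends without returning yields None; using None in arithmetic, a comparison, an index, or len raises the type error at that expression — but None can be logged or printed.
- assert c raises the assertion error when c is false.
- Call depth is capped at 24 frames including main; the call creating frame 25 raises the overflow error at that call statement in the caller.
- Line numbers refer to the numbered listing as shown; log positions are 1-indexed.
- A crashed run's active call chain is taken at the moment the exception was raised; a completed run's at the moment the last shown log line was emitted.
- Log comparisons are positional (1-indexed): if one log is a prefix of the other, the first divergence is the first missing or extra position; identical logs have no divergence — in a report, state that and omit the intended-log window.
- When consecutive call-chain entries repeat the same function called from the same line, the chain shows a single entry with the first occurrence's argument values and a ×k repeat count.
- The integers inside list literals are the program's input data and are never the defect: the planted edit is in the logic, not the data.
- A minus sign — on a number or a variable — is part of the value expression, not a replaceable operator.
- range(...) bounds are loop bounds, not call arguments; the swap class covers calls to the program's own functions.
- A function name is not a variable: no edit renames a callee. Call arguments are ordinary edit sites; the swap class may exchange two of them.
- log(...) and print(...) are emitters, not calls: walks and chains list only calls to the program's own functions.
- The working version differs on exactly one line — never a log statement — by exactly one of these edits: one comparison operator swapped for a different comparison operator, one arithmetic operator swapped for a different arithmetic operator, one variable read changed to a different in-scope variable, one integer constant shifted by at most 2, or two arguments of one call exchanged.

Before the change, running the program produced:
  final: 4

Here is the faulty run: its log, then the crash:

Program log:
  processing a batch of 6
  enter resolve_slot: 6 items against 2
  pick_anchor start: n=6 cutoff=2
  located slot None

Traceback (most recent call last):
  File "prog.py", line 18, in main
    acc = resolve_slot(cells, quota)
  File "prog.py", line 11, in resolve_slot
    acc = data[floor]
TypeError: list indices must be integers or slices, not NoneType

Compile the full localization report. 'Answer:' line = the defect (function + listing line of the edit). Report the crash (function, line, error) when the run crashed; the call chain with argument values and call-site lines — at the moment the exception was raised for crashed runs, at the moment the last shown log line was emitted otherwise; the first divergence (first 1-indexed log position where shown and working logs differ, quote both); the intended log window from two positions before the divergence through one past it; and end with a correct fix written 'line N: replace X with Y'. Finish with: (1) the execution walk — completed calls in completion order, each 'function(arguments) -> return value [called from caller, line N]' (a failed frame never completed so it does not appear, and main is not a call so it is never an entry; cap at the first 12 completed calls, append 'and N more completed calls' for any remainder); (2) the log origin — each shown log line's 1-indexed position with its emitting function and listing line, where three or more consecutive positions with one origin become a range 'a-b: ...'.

Answer: the defect is in pick_anchor at line 4.
Key observation: Log line 4 is where behavior first shows: 'located slot None' appears instead of 'located slot 0'.
Crash: resolve_slot, line 11, TypeError.
Call chain: main -> resolve_slot([2, 11, 8, 8, 9, 6], 2) (called at line 18).
First divergence: at position 4 the run shows 'located slot None' where the working version logs 'located slot 0'.
Intended log window:
  2: enter resolve_slot: 6 items against 2
  3: pick_anchor start: n=6 cutoff=2
  4: located slot 0
  5: driver got 4
Execution walk:
  pick_anchor([2, 11, 8, 8, 9, 6], 2) -> None  [called from resolve_slot, line 9]
Log origins:
  1: emitted by main (line 17)
  2: emitted by resolve_slot (line 8)
  3: emitted by pick_anchor (line 2)
  4: emitted by resolve_slot (line 10)
A correct fix: line 4: replace `samples[limit] == limit` with `samples[limit] == top`.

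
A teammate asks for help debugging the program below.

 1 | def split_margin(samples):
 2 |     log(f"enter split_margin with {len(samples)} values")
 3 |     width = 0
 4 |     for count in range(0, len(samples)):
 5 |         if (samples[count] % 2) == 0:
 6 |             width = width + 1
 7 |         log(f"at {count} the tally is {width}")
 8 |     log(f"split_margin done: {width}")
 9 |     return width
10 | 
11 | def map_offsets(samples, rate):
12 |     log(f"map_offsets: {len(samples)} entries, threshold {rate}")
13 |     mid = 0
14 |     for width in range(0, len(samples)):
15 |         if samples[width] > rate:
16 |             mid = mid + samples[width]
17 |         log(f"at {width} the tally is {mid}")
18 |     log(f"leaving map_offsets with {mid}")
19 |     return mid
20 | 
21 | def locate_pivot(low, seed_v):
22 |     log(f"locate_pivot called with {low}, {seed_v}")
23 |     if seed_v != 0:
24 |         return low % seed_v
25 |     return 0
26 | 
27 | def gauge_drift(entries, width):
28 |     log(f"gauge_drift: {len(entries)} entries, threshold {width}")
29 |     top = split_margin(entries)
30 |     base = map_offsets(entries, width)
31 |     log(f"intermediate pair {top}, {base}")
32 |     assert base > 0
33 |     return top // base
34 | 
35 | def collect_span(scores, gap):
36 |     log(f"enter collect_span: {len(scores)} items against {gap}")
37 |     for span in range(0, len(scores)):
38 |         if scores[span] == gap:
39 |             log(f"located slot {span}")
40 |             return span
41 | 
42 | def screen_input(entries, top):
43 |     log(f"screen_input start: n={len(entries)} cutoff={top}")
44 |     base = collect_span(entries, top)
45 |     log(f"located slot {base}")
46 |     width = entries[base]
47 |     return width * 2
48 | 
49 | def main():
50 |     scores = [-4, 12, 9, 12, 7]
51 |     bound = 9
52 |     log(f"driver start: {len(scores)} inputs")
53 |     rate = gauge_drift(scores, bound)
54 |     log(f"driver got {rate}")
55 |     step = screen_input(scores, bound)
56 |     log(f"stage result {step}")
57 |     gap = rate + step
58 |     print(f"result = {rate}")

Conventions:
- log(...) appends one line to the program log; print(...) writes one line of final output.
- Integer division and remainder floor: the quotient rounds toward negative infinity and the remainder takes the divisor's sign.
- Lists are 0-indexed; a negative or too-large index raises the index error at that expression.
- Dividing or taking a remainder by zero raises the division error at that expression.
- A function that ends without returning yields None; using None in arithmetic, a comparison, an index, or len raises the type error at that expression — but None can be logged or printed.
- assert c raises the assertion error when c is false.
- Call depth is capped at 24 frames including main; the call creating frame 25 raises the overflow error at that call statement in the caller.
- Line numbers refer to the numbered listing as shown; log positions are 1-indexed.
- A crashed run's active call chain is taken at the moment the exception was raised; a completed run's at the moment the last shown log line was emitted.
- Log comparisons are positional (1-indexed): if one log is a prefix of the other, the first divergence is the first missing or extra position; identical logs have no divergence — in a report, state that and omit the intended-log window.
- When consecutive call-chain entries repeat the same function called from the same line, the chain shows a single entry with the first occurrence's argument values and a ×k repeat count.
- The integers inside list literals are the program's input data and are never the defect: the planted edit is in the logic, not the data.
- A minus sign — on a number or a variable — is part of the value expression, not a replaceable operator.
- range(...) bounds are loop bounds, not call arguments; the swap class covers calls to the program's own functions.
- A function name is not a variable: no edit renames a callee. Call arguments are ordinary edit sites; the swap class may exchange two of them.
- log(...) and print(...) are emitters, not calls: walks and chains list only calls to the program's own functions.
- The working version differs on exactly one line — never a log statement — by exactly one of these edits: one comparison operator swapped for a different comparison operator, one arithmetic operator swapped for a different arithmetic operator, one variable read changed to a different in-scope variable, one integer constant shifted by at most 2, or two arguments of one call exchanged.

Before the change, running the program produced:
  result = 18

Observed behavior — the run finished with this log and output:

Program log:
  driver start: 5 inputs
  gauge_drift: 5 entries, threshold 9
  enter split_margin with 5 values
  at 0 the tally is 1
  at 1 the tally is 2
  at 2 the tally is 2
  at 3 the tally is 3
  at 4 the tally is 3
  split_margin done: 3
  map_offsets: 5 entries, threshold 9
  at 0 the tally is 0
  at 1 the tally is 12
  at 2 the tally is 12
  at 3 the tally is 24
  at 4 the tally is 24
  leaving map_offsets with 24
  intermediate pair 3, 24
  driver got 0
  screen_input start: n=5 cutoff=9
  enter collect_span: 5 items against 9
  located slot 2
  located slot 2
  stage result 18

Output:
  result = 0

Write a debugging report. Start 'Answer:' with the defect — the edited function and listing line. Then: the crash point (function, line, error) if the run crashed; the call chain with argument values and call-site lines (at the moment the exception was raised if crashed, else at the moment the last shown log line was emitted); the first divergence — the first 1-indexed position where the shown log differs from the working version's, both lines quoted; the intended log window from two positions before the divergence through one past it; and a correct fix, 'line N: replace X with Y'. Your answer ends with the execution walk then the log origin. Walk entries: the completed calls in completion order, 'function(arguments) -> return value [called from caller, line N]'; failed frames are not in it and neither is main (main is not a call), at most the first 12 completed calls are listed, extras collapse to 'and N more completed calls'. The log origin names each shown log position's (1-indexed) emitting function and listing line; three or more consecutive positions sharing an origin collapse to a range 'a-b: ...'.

Answer: the defect is in main at line 58.
Key fact: The logs agree in full; only the final output differs.
Call chain: main.
First divergence: none; the two logs match at every position.
Execution walk:
  split_margin([-4, 12, 9, 12, 7]) -> 3  [called from gauge_drift, line 29]
  map_offsets([-4, 12, 9, 12, 7], 9) -> 24  [called from gauge_drift, line 30]
  gauge_drift([-4, 12, 9, 12, 7], 9) -> 0  [called from main, line 53]
  collect_span([-4, 12, 9, 12, 7], 9) -> 2  [called from screen_input, line 44]
  screen_input([-4, 12, 9, 12, 7], 9) -> 18  [called from main, line 55]
Origin of each log line:
  1: emitted by main (line 52)
  2: emitted by gauge_drift (line 28)
  3: emitted by split_margin (line 2)
  4-8: emitted by split_margin (line 7)
  9: emitted by split_margin (line 8)
  10: emitted by map_offsets (line 12)
  11-15: emitted by map_offsets (line 17)
  16: emitted by map_offsets (line 18)
  17: emitted by gauge_drift (line 31)
  18: emitted by main (line 54)
  19: emitted by screen_input (line 43)
  20: emitted by collect_span (line 36)
  21: emitted by collect_span (line 39)
  22: emitted by screen_input (line 45)
  23: emitted by main (line 56)
A correct fix: line 58: replace `rate` with `gap`.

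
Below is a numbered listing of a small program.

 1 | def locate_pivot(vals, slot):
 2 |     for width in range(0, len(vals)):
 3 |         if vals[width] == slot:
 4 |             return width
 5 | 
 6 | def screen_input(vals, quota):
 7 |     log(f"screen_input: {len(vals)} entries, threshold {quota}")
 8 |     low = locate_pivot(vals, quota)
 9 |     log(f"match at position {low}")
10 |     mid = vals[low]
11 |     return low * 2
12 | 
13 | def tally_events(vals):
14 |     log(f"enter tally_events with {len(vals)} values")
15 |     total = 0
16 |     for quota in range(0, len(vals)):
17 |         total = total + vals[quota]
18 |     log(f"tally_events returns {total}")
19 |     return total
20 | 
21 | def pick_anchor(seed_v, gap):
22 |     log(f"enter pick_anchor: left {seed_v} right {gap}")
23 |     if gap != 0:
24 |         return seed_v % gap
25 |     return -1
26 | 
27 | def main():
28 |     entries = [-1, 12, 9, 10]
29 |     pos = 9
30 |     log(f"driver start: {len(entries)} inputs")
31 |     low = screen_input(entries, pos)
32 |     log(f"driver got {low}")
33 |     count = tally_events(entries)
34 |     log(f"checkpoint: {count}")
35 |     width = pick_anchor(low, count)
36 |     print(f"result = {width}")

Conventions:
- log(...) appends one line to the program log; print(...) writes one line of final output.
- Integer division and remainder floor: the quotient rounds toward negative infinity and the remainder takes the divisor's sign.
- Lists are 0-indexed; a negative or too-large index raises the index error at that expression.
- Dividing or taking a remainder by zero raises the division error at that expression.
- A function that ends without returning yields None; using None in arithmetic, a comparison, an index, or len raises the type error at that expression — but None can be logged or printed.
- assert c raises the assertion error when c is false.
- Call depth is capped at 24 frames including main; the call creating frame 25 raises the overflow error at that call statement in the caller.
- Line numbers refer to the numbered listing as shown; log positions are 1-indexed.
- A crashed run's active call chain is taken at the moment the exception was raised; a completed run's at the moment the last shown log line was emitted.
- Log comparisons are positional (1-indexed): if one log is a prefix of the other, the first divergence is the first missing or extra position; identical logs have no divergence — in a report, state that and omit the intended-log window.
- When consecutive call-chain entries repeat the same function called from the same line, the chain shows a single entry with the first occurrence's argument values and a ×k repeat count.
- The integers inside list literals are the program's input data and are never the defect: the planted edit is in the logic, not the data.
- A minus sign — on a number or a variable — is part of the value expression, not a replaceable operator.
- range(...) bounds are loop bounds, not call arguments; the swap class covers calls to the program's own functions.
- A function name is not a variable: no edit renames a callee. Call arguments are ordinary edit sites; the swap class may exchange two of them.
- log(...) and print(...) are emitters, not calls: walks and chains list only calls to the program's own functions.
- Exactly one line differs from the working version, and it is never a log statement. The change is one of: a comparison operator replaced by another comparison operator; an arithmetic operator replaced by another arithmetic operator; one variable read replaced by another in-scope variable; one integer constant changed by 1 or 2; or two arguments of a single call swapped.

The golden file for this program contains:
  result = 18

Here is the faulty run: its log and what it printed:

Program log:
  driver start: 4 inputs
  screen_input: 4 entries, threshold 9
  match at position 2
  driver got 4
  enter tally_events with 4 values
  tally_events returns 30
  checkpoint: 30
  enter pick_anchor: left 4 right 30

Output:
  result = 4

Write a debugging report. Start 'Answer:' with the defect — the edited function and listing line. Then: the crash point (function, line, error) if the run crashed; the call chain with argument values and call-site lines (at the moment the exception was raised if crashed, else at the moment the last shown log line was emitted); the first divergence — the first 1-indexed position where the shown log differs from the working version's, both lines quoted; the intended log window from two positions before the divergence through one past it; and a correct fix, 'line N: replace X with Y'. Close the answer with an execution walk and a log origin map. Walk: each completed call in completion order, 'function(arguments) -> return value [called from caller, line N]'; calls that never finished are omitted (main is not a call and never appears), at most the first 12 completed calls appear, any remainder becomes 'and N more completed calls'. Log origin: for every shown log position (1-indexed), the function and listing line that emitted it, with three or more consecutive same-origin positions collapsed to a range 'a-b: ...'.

Answer: the defect is in screen_input at line 11.
Core observation: At log position 4 the runs split — shown 'driver got 4', but the working version logs 'driver got 18'.
Call chain: main -> pick_anchor(4, 30) (called at line 35).
First divergence: position 4 — shown 'driver got 4', intended 'driver got 18'.
Intended log window:
  2: screen_input: 4 entries, threshold 9
  3: match at position 2
  4: driver got 18
  5: enter tally_events with 4 values
Execution walk:
  locate_pivot([-1, 12, 9, 10], 9) -> 2  [called from screen_input, line 8]
  screen_input([-1, 12, 9, 10], 9) -> 4  [called from main, line 31]
  tally_events([-1, 12, 9, 10]) -> 30  [called from main, line 33]
  pick_anchor(4, 30) -> 4  [called from main, line 35]
Log line origins:
  1: emitted by main (line 30)
  2: emitted by screen_input (line 7)
  3: emitted by screen_input (line 9)
  4: emitted by main (line 32)
  5: emitted by tally_events (line 14)
  6: emitted by tally_events (line 18)
  7: emitted by main (line 34)
  8: emitted by pick_anchor (line 22)
A correct fix: line 11: replace `low` with `mid`.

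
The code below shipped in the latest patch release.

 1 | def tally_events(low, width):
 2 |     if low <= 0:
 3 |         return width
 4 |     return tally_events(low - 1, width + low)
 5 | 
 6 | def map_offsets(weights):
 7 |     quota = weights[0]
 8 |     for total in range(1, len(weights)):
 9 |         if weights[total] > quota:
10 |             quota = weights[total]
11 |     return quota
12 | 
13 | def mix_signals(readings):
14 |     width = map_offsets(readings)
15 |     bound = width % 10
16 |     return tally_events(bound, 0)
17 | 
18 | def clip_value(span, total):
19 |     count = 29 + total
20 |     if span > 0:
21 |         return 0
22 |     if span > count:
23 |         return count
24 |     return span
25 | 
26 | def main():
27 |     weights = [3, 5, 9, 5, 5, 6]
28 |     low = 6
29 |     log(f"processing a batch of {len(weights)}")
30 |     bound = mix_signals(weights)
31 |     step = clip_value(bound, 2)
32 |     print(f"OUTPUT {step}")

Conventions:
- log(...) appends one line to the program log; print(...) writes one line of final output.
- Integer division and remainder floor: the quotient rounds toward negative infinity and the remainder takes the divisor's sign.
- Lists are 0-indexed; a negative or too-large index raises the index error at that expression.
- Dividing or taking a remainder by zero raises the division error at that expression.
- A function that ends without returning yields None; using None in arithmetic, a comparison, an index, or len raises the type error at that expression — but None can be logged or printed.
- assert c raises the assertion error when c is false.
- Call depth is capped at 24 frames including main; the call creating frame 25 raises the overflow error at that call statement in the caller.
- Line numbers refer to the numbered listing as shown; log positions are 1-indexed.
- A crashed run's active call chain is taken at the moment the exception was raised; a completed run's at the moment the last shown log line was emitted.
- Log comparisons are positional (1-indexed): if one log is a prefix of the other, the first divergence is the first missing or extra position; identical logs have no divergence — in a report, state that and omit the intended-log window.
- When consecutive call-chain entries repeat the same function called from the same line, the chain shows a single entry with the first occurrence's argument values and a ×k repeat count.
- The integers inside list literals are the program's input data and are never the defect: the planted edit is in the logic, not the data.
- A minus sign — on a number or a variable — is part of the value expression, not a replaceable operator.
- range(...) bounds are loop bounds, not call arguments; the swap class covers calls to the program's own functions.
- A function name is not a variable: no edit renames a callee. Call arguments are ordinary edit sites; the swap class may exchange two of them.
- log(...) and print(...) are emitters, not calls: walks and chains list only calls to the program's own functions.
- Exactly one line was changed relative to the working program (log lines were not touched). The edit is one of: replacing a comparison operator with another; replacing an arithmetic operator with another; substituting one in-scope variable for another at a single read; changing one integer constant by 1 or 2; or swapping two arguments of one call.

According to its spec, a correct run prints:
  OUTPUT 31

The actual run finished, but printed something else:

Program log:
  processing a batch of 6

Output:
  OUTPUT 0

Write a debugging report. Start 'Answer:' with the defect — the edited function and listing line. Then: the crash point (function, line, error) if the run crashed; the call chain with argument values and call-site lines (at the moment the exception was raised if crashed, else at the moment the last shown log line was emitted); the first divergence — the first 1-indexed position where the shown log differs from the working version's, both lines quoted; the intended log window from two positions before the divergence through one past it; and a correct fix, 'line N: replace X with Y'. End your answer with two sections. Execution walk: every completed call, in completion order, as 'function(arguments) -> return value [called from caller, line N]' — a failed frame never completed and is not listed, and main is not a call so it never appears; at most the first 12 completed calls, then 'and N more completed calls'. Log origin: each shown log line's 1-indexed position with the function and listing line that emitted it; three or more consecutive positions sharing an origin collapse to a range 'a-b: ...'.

Answer: the defect is in clip_value at line 20.
Key observation: Nothing in the log betrays the bug — only the output does.
Call chain: main.
First divergence: none (the log streams are identical).
Execution walk:
  map_offsets([3, 5, 9, 5, 5, 6]) -> 9  [called from mix_signals, line 14]
  tally_events(0, 45) -> 45  [called from tally_events, line 4]
  tally_events(1, 44) -> 45  [called from tally_events, line 4]
  tally_events(2, 42) -> 45  [called from tally_events, line 4]
  tally_events(3, 39) -> 45  [called from tally_events, line 4]
  tally_events(4, 35) -> 45  [called from tally_events, line 4]
  tally_events(5, 30) -> 45  [called from tally_events, line 4]
  tally_events(6, 24) -> 45  [called from tally_events, line 4]
  tally_events(7, 17) -> 45  [called from tally_events, line 4]
  tally_events(8, 9) -> 45  [called from tally_events, line 4]
  tally_events(9, 0) -> 45  [called from mix_signals, line 16]
  mix_signals([3, 5, 9, 5, 5, 6]) -> 45  [called from main, line 30]
  ... and 1 more completed call
Log origin:
  1: logged in main at line 29
A correct fix: line 20: replace `>` with `<`.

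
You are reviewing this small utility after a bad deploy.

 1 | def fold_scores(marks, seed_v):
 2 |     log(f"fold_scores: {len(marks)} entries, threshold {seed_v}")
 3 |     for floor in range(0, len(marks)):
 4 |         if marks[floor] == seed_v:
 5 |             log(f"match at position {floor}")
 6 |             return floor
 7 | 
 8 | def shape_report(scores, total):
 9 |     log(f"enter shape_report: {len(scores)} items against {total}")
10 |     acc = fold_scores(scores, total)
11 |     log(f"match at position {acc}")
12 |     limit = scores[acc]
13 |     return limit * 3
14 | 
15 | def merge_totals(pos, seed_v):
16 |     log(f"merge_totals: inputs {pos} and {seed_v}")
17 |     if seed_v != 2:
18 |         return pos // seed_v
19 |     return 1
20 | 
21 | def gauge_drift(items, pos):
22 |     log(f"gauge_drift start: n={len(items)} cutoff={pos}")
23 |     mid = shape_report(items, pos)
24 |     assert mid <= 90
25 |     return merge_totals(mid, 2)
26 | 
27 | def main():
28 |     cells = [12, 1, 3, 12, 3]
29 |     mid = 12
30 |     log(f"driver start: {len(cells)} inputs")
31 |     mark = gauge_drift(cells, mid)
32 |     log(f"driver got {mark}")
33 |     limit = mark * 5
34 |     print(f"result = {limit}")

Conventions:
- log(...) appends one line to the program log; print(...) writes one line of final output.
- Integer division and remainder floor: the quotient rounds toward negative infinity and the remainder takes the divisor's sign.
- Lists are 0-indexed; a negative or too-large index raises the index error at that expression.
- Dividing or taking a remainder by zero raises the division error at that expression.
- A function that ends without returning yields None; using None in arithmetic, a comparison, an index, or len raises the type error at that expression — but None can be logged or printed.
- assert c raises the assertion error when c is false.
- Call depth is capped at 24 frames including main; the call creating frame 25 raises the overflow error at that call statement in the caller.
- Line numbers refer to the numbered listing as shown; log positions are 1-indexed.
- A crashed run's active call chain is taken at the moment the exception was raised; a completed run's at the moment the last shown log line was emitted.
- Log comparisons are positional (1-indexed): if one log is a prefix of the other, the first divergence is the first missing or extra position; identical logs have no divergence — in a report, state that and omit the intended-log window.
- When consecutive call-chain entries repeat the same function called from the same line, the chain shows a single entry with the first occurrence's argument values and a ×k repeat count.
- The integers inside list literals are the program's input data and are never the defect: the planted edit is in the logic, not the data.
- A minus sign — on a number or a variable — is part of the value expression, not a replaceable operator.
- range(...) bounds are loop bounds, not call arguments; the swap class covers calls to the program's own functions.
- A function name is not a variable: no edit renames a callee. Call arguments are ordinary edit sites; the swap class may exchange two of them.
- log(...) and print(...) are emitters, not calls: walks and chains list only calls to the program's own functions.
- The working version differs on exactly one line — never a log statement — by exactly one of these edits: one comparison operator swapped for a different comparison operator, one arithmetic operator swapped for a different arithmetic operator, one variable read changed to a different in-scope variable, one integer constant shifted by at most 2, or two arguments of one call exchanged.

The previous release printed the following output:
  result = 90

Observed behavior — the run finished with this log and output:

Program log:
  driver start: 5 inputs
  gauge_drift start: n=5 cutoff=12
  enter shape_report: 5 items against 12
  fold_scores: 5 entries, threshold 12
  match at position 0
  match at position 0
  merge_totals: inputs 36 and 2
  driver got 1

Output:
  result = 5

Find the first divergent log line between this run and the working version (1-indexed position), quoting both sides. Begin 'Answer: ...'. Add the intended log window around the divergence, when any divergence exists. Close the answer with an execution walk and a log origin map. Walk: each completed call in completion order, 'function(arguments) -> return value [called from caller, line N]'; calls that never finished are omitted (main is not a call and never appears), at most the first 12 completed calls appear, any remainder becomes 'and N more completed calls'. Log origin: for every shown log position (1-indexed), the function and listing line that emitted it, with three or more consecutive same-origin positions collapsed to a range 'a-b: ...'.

Answer: position 8 — shown 'driver got 1', intended 'driver got 18'.
Intended log window:
  6: match at position 0
  7: merge_totals: inputs 36 and 2
  8: driver got 18
Execution walk:
  fold_scores([12, 1, 3, 12, 3], 12) -> 0  [called from shape_report, line 10]
  shape_report([12, 1, 3, 12, 3], 12) -> 36  [called from gauge_drift, line 23]
  merge_totals(36, 2) -> 1  [called from gauge_drift, line 25]
  gauge_drift([12, 1, 3, 12, 3], 12) -> 1  [called from main, line 31]
Log line origins:
  1: emitted by main (line 30)
  2: emitted by gauge_drift (line 22)
  3: emitted by shape_report (line 9)
  4: emitted by fold_scores (line 2)
  5: emitted by fold_scores (line 5)
  6: emitted by shape_report (line 11)
  7: emitted by merge_totals (line 16)
  8: emitted by main (line 32)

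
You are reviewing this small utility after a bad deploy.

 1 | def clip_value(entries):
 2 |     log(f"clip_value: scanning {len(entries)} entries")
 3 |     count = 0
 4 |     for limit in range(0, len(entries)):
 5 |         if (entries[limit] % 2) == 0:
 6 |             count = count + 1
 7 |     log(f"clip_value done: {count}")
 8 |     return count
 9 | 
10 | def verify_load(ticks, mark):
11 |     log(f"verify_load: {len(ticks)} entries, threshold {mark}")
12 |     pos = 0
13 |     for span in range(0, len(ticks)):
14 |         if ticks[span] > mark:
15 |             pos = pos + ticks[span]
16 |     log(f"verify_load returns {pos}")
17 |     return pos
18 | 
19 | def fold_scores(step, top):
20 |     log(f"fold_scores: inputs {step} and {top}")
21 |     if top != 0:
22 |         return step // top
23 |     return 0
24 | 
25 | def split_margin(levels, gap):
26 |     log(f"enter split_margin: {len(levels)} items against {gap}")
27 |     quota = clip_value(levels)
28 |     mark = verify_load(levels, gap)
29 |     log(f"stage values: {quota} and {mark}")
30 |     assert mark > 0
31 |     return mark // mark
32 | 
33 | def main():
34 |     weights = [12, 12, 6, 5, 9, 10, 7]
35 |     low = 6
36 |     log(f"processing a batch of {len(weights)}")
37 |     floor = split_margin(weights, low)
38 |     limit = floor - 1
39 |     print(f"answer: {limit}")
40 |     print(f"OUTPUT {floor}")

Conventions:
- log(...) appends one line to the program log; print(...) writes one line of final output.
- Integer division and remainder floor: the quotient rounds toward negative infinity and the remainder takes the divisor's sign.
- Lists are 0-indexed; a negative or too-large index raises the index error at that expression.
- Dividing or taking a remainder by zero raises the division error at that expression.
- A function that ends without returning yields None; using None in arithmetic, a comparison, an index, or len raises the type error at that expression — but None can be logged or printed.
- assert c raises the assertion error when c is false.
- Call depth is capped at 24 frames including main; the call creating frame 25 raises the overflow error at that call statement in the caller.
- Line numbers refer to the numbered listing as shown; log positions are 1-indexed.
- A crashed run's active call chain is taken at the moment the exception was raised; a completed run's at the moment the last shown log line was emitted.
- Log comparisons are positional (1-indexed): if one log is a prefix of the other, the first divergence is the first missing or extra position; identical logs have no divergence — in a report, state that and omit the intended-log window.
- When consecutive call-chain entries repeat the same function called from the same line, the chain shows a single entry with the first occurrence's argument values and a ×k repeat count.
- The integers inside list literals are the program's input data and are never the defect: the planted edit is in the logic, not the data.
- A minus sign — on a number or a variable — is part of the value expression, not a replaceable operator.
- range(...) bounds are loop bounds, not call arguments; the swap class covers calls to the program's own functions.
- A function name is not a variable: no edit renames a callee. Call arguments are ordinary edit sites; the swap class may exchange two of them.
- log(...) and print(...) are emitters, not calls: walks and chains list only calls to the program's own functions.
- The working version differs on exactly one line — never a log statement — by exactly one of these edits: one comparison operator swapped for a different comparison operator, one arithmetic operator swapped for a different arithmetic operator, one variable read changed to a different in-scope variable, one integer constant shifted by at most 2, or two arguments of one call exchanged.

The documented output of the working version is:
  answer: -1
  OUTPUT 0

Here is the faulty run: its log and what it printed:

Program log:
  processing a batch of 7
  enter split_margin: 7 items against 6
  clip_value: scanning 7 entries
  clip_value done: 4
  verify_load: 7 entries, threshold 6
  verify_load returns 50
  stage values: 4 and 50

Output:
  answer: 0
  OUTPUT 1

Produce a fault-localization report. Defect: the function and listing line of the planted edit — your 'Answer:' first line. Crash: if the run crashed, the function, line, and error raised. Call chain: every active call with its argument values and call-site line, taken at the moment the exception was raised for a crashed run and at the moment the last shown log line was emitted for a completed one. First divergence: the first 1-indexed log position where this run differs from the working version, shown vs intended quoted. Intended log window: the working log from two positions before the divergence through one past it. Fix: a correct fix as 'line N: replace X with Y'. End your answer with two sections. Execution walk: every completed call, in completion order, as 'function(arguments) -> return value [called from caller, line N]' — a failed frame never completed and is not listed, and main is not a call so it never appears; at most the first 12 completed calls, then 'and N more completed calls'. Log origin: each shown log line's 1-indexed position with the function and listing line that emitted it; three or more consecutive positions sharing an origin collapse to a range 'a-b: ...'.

Answer: the defect is in split_margin at line 31.
The tell: The two runs log identically and part ways only at the printed values.
Call chain: main -> split_margin([12, 12, 6, 5, 9, 10, 7], 6) (called at line 37).
First divergence: none (the log streams are identical).
Execution walk:
  clip_value([12, 12, 6, 5, 9, 10, 7]) -> 4  [called from split_margin, line 27]
  verify_load([12, 12, 6, 5, 9, 10, 7], 6) -> 50  [called from split_margin, line 28]
  split_margin([12, 12, 6, 5, 9, 10, 7], 6) -> 1  [called from main, line 37]
Log origins:
  1: emitted by main (line 36)
  2: emitted by split_margin (line 26)
  3: emitted by clip_value (line 2)
  4: emitted by clip_value (line 7)
  5: emitted by verify_load (line 11)
  6: emitted by verify_load (line 16)
  7: emitted by split_margin (line 29)
A correct fix: line 31: replace `mark // mark` with `quota // mark`.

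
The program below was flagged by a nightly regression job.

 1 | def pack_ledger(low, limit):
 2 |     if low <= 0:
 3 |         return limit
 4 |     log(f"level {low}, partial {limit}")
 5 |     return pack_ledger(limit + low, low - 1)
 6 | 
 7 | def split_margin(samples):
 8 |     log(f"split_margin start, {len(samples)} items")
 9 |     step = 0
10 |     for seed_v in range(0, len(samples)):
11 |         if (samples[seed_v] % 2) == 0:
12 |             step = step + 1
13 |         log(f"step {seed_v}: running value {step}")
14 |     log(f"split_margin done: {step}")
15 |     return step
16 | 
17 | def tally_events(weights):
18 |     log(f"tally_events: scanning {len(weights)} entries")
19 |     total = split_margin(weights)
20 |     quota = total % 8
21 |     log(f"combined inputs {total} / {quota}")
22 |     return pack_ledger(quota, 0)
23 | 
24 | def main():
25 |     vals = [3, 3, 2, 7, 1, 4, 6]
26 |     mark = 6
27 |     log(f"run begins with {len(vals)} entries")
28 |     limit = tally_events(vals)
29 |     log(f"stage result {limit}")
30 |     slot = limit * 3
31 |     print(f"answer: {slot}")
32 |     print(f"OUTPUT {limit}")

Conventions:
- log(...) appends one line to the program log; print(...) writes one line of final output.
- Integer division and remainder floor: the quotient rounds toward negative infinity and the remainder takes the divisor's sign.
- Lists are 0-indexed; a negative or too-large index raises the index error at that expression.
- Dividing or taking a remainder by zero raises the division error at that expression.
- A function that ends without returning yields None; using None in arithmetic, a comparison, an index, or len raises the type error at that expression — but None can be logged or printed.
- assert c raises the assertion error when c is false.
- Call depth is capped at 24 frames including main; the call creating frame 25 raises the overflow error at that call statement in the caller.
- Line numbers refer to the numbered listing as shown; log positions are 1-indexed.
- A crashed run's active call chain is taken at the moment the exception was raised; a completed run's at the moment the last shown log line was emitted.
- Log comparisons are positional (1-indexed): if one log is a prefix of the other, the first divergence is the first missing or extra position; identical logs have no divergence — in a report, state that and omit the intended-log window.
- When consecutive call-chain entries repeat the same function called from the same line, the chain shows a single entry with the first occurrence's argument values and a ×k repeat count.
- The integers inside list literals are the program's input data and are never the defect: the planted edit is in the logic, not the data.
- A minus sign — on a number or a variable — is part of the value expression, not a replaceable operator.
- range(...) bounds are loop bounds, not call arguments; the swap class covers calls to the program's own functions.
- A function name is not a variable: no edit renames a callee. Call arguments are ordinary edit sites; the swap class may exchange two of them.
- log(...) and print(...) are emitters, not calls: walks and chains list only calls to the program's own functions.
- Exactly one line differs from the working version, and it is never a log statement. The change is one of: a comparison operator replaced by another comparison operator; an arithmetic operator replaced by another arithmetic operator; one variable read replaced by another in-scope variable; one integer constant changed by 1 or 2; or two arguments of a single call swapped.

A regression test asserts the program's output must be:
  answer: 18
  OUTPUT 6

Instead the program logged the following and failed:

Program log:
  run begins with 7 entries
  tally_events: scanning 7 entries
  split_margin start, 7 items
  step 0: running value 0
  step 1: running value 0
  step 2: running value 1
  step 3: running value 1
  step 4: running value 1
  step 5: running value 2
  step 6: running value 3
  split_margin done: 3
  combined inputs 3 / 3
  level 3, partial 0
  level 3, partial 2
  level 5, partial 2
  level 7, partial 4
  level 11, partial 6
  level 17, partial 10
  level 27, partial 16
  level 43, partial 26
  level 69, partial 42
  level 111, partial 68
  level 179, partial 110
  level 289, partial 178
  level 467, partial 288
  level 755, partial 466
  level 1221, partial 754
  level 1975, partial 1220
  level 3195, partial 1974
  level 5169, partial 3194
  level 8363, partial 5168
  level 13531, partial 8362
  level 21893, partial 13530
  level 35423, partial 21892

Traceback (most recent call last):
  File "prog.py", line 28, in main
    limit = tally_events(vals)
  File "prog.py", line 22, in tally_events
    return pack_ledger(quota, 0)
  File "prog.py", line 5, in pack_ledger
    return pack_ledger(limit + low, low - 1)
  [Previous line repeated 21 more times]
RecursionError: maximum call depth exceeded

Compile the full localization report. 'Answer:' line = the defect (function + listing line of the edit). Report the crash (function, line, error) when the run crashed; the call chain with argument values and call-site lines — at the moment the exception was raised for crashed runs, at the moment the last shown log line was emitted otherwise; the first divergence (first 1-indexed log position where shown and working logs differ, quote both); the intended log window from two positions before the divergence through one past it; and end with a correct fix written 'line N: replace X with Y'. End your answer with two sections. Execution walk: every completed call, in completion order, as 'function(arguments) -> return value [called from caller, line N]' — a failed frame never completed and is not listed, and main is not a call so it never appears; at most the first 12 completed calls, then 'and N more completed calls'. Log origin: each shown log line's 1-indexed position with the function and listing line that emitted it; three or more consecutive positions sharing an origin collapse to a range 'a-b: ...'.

Answer: the defect is in pack_ledger at line 5.
Key observation: Position 14 is the first bad log line: 'level 3, partial 2' should read 'level 2, partial 3'.
Crash: pack_ledger, line 5, RecursionError.
Call chain: main -> tally_events([3, 3, 2, 7, 1, 4, 6]) (called at line 28) -> pack_ledger(3, 0) (called at line 22) -> pack_ledger(3, 2) (called at line 5) ×21.
First divergence: position 14; shown 'level 3, partial 2' vs intended 'level 2, partial 3'.
Intended log window:
  12: combined inputs 3 / 3
  13: level 3, partial 0
  14: level 2, partial 3
  15: level 1, partial 5
Execution walk:
  split_margin([3, 3, 2, 7, 1, 4, 6]) -> 3  [called from tally_events, line 19]
Log origin:
  1 — main, line 27
  2 — tally_events, line 18
  3 — split_margin, line 8
  4-10 — split_margin, line 13
  11 — split_margin, line 14
  12 — tally_events, line 21
  13-34 — pack_ledger, line 4
A correct fix: line 5: replace `pack_ledger(limit + low, low - 1)` with `pack_ledger(low - 1, limit + low)`.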